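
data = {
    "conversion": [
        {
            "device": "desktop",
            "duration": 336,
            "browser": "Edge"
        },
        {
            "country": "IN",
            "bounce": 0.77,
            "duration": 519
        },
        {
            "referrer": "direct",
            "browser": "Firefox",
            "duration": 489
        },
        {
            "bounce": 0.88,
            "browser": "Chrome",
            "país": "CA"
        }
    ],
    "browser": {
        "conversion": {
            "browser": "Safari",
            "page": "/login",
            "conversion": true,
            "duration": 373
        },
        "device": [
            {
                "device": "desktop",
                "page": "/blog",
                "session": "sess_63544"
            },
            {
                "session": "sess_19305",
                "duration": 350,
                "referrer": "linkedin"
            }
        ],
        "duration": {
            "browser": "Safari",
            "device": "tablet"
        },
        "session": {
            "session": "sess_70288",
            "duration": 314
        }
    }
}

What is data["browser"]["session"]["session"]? "sess_70288"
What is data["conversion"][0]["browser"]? "Edge"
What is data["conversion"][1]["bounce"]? 0.77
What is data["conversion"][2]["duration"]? 489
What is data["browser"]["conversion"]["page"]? "/login"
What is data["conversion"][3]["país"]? "CA"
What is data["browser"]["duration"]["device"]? "tablet"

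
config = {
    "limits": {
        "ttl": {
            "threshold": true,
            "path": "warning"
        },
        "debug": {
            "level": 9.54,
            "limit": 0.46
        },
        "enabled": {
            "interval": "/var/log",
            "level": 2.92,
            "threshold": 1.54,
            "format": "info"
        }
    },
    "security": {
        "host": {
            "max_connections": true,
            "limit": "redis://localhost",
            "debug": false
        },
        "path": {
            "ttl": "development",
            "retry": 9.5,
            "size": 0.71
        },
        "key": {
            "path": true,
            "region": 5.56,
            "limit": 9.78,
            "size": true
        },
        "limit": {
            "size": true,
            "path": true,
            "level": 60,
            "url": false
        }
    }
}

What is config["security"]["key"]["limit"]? 9.78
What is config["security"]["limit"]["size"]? True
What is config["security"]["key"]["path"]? True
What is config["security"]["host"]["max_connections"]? True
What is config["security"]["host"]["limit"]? "redis://localhost"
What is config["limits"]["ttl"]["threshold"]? True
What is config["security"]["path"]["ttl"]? "development"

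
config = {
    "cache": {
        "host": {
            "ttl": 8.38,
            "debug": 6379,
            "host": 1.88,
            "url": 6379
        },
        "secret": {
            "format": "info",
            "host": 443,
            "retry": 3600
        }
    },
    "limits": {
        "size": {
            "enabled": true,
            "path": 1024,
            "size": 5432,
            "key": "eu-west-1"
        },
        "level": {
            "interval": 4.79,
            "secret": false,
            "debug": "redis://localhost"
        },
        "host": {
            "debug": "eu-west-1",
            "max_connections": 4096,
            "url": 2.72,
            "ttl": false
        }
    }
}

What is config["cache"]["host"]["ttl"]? 8.38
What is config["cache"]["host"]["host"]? 1.88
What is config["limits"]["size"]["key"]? "eu-west-1"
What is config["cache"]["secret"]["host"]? 443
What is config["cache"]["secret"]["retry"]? 3600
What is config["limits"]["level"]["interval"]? 4.79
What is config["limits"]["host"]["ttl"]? False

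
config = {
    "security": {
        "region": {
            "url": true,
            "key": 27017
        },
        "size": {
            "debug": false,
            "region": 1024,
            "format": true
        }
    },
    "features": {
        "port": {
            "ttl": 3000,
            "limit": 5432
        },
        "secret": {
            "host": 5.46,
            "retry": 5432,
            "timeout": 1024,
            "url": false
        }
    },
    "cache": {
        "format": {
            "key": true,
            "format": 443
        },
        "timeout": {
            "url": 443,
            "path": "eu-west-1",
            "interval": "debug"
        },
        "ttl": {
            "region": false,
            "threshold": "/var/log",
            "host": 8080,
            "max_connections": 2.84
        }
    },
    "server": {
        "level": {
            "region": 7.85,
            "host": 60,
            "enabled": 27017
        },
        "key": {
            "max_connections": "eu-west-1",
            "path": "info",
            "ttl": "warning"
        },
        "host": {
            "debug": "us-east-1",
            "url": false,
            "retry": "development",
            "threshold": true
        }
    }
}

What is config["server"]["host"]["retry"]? "development"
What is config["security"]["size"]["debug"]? False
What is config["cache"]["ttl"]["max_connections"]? 2.84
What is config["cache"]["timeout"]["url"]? 443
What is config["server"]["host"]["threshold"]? True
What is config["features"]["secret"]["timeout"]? 1024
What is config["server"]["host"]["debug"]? "us-east-1"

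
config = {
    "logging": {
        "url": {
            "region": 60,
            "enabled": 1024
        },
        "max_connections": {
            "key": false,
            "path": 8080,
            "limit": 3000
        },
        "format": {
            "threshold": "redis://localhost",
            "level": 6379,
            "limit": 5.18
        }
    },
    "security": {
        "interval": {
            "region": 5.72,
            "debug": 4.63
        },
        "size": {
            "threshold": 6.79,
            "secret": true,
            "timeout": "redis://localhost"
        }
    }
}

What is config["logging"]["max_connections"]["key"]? False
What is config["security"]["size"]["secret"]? True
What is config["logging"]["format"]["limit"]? 5.18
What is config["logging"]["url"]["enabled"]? 1024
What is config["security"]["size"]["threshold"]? 6.79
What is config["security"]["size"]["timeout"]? "redis://localhost"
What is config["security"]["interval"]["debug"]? 4.63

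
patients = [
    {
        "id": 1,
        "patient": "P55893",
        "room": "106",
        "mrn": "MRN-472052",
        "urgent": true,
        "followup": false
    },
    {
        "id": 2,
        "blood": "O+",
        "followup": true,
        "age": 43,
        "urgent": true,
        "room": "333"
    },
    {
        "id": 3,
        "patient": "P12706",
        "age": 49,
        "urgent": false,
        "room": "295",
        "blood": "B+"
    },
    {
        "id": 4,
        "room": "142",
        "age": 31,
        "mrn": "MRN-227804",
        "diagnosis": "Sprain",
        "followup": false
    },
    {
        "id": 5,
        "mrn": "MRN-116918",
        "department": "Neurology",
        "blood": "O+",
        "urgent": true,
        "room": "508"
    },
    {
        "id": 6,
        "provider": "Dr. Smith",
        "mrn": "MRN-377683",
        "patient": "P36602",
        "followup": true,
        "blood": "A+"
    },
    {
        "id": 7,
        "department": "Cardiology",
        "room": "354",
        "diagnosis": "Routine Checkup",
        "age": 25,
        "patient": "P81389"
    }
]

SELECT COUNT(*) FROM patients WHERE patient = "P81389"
1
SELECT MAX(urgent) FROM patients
True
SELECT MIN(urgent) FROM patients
False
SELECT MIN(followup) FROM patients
False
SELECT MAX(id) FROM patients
7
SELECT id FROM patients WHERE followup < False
[]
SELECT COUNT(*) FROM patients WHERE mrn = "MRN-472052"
1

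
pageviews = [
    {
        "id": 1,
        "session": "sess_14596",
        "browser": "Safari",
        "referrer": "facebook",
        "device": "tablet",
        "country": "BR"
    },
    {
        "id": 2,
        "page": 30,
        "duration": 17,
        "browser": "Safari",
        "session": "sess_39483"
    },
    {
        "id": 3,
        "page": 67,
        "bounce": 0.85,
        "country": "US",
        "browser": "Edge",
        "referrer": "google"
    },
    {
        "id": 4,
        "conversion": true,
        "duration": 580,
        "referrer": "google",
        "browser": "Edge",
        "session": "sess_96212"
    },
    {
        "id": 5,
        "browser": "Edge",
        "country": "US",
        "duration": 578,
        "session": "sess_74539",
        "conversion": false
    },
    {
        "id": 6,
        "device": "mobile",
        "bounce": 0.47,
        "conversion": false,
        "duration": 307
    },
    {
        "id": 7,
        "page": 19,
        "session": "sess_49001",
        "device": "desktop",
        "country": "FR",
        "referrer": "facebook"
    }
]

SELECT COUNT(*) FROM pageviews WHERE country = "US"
2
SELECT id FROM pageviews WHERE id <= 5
[1, 2, 3, 4, 5]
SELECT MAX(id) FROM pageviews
7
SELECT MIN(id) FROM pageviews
1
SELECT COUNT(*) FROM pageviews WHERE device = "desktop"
1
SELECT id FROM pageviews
[1, 2, 3, 4, 5, 6, 7]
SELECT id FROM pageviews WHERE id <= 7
[1, 2, 3, 4, 5, 6, 7]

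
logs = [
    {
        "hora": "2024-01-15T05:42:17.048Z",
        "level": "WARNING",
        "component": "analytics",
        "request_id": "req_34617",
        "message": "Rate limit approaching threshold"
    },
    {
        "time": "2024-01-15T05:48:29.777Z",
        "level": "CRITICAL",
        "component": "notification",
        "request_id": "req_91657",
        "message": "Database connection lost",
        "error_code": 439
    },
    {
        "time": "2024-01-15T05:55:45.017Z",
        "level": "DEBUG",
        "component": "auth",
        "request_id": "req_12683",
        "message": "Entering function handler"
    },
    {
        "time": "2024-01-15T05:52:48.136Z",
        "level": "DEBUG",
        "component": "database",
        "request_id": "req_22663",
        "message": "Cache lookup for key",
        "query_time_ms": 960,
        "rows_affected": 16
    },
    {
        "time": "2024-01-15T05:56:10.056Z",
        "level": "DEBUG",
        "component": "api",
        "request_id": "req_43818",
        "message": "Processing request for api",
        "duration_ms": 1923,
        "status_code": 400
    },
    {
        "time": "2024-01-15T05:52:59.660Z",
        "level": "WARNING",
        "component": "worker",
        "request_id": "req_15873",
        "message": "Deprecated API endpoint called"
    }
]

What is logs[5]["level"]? "WARNING"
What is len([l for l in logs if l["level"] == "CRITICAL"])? 1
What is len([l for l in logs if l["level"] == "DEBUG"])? 3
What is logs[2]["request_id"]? "req_12683"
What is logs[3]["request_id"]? "req_22663"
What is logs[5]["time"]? "2024-01-15T05:52:59.660Z"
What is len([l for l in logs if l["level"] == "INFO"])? 0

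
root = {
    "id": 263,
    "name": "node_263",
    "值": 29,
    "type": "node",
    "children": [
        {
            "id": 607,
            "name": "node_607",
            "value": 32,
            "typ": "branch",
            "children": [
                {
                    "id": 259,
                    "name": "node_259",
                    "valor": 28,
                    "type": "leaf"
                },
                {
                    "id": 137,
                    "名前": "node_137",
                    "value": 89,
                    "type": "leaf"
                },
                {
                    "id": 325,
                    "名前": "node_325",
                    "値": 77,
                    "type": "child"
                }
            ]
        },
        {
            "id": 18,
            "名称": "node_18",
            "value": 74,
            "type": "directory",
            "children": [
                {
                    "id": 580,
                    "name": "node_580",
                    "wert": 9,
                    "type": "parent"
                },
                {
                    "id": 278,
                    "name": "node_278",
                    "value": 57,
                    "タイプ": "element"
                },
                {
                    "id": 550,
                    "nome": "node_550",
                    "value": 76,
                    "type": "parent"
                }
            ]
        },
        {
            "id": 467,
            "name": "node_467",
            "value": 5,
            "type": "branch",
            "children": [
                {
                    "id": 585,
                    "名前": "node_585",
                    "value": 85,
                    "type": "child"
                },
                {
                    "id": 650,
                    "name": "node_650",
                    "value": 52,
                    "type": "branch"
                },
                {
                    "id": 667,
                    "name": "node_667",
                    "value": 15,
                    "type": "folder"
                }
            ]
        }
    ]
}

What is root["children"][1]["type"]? "directory"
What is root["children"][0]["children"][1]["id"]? 137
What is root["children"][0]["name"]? "node_607"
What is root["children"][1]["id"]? 18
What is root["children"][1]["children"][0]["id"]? 580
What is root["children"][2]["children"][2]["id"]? 667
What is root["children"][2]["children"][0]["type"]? "child"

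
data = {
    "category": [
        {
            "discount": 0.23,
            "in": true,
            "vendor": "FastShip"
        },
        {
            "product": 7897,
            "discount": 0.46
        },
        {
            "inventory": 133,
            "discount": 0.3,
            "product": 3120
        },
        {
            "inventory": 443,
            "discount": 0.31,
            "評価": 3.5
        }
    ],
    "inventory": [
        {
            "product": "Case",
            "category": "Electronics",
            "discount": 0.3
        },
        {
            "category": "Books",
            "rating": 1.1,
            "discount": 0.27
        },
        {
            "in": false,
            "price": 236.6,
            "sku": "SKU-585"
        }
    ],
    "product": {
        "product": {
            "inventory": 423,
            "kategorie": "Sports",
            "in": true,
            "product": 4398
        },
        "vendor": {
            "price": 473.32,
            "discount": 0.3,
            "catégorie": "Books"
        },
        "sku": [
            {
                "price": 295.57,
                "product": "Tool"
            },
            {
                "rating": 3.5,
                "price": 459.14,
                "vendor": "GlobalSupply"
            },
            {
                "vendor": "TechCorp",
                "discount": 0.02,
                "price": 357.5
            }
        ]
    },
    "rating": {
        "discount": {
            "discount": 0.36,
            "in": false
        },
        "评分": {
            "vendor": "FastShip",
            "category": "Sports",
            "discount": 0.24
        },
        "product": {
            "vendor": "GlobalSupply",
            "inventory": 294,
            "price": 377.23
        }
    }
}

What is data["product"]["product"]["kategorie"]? "Sports"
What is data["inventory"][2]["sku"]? "SKU-585"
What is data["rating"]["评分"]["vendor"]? "FastShip"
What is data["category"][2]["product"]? 3120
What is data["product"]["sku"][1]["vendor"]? "GlobalSupply"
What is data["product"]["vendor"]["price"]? 473.32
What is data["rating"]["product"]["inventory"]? 294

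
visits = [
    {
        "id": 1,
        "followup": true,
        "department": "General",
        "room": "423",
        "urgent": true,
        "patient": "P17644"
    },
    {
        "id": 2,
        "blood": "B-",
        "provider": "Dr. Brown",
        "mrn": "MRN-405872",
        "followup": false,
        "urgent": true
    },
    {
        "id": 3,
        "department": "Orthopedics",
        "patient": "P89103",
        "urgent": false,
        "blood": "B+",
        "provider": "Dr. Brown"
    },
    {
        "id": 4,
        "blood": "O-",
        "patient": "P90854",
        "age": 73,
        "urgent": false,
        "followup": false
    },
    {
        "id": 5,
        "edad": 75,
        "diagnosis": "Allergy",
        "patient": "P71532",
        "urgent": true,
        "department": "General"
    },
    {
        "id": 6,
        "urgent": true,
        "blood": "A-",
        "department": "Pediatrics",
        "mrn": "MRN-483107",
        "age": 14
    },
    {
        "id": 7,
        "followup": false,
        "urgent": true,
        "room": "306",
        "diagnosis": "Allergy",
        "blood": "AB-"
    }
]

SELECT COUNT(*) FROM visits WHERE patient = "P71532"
1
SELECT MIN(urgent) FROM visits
False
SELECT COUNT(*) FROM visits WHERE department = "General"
2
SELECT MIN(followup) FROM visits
False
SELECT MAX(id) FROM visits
7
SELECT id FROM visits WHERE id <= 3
[1, 2, 3]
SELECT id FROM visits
[1, 2, 3, 4, 5, 6, 7]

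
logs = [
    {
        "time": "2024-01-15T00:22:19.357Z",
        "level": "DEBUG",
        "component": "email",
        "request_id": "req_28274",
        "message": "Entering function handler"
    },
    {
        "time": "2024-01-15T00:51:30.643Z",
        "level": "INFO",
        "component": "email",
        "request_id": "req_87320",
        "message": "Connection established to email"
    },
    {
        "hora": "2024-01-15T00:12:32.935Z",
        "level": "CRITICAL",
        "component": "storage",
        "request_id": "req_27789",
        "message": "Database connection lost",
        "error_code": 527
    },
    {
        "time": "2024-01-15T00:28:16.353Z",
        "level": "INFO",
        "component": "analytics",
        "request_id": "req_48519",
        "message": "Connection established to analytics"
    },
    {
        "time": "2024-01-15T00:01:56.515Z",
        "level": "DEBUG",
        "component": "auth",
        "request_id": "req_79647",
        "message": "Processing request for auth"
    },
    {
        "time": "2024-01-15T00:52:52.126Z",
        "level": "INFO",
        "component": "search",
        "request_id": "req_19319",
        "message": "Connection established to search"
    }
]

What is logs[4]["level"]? "DEBUG"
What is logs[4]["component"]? "auth"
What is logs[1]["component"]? "email"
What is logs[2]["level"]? "CRITICAL"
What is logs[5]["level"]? "INFO"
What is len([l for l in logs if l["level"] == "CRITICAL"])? 1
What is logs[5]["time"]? "2024-01-15T00:52:52.126Z"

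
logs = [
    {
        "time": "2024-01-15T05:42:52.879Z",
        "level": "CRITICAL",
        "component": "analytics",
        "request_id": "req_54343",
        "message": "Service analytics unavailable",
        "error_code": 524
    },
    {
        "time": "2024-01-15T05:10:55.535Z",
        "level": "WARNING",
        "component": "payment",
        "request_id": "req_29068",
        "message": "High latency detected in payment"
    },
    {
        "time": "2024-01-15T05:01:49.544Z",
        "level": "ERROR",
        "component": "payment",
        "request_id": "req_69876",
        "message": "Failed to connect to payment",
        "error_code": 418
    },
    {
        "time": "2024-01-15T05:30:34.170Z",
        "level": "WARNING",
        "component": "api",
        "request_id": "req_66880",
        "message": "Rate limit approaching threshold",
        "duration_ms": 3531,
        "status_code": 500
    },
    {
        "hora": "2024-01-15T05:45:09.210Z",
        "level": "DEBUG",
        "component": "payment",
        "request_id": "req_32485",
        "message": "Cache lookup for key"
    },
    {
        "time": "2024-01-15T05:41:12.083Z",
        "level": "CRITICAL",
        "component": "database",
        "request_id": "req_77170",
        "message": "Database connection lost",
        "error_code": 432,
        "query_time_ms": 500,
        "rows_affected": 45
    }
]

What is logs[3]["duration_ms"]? 3531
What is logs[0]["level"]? "CRITICAL"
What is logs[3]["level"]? "WARNING"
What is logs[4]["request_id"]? "req_32485"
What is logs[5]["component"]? "database"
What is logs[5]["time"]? "2024-01-15T05:41:12.083Z"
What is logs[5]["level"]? "CRITICAL"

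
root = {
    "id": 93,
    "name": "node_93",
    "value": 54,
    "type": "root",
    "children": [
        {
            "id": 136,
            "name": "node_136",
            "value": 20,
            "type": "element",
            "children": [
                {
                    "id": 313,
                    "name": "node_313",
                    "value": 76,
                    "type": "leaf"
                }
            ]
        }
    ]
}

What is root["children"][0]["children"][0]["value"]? 76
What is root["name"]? "node_93"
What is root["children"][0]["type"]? "element"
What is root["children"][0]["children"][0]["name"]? "node_313"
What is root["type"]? "root"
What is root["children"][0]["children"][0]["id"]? 313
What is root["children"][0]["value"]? 20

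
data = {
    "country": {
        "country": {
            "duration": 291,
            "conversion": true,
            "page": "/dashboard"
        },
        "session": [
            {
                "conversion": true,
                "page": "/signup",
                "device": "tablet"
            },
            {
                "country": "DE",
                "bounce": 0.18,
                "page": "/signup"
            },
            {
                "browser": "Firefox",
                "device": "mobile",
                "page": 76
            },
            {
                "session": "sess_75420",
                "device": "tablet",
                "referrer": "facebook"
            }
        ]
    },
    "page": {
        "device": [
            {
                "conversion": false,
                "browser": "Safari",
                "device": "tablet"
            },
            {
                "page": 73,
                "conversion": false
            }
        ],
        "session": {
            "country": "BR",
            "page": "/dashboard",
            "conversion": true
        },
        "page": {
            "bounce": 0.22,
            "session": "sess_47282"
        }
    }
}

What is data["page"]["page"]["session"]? "sess_47282"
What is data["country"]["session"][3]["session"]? "sess_75420"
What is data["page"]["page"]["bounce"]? 0.22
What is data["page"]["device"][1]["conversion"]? False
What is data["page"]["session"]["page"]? "/dashboard"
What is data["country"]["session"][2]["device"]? "mobile"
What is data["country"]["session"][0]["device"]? "tablet"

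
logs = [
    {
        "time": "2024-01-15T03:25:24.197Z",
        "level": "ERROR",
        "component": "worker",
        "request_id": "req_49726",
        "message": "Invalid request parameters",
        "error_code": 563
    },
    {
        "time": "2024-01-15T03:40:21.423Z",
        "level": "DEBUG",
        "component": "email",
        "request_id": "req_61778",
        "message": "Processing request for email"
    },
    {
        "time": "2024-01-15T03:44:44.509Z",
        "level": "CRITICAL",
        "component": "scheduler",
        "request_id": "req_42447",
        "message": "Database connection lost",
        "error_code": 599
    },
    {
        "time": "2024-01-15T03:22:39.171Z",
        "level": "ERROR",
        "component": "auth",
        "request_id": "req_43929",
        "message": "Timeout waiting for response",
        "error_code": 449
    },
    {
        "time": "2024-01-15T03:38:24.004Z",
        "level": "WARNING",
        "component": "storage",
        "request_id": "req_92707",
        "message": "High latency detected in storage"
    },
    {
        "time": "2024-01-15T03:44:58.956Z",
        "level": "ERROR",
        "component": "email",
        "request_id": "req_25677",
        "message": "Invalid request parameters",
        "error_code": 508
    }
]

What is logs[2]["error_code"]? 599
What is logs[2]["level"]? "CRITICAL"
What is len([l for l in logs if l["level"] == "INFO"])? 0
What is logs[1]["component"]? "email"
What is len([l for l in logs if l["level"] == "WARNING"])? 1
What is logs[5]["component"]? "email"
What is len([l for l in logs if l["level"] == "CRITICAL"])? 1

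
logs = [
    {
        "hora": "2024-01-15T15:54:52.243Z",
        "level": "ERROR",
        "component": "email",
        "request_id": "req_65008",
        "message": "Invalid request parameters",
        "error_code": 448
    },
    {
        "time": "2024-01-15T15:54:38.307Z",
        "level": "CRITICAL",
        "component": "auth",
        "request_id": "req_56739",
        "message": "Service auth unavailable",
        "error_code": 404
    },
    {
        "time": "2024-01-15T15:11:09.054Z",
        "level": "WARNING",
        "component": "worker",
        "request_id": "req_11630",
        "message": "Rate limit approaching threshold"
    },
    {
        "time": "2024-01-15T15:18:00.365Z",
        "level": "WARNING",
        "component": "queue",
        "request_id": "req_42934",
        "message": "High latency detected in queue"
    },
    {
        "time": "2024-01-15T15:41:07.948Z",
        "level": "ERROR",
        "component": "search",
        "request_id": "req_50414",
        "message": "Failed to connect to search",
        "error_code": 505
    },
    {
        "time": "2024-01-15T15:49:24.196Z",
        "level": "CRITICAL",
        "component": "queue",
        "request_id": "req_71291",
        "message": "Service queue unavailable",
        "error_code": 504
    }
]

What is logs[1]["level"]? "CRITICAL"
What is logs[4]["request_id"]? "req_50414"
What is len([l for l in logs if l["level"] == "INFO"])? 0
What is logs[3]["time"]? "2024-01-15T15:18:00.365Z"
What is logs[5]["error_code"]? 504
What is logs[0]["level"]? "ERROR"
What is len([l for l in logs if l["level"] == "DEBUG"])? 0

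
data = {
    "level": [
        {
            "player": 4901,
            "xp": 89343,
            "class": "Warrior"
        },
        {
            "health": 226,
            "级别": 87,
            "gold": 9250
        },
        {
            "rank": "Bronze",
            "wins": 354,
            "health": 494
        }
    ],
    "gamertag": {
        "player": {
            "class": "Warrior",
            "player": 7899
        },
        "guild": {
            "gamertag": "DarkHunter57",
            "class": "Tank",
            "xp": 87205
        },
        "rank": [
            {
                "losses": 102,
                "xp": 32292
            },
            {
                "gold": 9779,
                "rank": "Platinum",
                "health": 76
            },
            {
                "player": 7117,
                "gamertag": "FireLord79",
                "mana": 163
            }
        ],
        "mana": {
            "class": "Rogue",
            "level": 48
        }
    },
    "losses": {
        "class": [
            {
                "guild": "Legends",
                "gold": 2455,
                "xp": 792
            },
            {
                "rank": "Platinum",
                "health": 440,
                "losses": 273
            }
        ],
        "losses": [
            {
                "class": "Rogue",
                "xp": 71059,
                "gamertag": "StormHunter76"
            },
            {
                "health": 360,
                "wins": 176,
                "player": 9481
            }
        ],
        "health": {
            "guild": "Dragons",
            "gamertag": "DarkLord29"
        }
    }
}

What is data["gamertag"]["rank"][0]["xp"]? 32292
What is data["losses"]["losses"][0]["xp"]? 71059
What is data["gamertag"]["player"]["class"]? "Warrior"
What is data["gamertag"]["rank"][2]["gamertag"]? "FireLord79"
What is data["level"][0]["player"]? 4901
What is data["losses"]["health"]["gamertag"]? "DarkLord29"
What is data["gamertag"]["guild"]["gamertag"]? "DarkHunter57"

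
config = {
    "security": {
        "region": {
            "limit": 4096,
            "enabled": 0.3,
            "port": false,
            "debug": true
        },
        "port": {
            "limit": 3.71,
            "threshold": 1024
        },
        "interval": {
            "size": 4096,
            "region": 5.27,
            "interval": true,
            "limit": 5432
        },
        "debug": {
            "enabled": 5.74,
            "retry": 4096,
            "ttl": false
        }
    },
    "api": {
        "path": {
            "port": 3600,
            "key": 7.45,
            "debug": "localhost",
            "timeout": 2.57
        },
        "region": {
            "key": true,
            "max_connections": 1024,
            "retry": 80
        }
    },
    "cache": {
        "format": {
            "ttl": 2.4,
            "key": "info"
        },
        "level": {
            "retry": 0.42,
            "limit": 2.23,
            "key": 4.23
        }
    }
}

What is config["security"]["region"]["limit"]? 4096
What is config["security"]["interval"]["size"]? 4096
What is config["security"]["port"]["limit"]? 3.71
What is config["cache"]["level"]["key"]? 4.23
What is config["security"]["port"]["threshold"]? 1024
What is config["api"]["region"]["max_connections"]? 1024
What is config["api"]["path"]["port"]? 3600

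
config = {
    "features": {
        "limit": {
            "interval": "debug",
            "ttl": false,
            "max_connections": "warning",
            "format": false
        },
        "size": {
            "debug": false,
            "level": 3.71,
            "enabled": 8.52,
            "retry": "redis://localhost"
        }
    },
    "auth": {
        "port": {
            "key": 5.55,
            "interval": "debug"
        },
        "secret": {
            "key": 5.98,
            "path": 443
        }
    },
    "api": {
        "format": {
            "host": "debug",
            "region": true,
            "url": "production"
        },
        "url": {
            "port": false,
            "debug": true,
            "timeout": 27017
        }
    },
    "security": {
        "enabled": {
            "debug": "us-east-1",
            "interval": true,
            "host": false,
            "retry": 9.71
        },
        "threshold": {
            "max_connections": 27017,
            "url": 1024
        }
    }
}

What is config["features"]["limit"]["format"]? False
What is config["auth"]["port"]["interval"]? "debug"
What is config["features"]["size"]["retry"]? "redis://localhost"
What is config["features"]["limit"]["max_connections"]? "warning"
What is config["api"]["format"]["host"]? "debug"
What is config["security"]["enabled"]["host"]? False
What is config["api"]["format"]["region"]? True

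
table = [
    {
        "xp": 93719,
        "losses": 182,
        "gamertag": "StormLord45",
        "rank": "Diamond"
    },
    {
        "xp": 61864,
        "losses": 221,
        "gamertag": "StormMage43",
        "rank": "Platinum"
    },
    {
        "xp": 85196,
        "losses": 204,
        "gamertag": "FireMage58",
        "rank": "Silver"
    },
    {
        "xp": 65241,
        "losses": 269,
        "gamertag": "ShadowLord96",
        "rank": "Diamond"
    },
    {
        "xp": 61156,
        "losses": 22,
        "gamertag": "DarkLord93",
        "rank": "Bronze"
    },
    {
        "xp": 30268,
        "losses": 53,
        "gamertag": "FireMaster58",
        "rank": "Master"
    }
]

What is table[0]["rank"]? "Diamond"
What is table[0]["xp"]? 93719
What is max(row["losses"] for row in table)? 269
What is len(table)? 6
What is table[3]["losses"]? 269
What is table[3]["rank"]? "Diamond"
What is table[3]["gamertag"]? "ShadowLord96"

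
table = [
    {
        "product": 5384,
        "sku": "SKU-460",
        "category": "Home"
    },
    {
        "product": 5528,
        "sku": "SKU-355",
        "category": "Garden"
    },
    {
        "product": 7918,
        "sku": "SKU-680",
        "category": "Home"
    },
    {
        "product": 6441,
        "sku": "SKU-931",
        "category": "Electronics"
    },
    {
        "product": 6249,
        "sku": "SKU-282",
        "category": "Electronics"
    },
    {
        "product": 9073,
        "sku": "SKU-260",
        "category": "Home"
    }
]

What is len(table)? 6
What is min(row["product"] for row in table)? 5384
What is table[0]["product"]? 5384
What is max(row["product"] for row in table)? 9073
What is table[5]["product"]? 9073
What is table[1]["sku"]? "SKU-355"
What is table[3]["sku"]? "SKU-931"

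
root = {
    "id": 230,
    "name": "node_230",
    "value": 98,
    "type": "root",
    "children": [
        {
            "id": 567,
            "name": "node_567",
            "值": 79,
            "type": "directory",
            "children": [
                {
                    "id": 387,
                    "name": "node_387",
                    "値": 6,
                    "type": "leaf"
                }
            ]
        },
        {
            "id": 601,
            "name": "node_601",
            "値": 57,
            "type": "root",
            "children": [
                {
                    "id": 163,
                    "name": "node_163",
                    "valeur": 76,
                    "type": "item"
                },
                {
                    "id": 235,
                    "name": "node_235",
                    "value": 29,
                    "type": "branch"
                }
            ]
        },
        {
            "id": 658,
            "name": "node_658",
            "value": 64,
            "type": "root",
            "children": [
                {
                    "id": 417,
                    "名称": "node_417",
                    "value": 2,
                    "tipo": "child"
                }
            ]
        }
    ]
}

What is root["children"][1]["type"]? "root"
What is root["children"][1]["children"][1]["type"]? "branch"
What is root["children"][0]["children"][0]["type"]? "leaf"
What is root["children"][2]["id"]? 658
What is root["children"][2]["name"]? "node_658"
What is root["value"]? 98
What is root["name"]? "node_230"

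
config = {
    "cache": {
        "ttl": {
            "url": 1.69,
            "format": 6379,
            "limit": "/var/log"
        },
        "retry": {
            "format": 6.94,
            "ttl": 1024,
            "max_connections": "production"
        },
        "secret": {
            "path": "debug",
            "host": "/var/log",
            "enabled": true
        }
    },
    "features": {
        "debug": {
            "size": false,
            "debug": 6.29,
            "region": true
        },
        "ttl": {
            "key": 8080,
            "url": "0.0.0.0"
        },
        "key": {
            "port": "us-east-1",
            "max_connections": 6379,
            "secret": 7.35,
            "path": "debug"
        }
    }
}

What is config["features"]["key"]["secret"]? 7.35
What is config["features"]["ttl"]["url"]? "0.0.0.0"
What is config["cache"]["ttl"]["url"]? 1.69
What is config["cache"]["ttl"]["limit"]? "/var/log"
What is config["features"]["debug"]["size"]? False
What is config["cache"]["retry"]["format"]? 6.94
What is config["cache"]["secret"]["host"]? "/var/log"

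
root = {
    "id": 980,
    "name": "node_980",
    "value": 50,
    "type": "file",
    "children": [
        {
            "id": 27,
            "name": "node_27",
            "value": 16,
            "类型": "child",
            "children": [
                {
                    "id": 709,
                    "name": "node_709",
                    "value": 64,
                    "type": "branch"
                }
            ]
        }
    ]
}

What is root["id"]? 980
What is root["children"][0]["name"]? "node_27"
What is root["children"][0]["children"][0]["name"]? "node_709"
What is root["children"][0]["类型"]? "child"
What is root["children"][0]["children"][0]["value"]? 64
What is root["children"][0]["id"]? 27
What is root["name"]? "node_980"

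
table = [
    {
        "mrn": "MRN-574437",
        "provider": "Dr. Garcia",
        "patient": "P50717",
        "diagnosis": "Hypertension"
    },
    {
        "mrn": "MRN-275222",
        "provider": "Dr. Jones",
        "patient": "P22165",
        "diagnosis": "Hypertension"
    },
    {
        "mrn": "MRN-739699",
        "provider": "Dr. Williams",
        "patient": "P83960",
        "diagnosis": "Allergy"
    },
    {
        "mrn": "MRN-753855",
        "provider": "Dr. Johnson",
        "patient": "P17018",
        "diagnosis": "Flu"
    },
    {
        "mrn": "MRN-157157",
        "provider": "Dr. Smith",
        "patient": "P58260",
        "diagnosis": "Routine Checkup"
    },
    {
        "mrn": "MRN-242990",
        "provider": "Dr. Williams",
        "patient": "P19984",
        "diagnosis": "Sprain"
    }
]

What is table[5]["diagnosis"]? "Sprain"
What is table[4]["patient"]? "P58260"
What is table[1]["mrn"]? "MRN-275222"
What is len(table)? 6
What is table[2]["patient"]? "P83960"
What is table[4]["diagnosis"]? "Routine Checkup"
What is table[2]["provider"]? "Dr. Williams"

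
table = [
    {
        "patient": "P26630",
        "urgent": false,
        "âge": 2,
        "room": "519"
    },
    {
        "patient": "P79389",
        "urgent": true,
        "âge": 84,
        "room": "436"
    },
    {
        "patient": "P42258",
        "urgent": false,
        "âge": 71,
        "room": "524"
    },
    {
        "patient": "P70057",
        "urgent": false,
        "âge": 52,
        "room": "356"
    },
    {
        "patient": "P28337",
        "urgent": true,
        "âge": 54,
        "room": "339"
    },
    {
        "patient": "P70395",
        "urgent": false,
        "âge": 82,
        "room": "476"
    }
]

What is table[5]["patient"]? "P70395"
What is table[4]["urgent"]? True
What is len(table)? 6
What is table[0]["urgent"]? False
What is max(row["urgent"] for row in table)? True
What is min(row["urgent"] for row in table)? False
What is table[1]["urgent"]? True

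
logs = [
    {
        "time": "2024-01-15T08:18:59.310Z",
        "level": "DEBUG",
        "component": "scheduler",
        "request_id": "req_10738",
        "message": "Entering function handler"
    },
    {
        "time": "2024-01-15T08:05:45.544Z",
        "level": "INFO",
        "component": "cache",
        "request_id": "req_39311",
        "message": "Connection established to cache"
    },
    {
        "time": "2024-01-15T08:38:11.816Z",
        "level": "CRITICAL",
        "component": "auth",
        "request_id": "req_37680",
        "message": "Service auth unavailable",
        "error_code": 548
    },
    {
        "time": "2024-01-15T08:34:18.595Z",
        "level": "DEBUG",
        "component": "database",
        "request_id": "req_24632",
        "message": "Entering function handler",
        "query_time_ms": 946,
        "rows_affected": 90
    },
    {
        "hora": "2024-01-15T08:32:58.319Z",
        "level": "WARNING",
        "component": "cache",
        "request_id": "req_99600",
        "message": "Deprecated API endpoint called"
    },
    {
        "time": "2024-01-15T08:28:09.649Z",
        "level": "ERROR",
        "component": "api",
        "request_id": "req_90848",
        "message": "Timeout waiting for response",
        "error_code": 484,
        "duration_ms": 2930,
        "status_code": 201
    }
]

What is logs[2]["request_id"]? "req_37680"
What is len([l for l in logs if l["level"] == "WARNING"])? 1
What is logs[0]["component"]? "scheduler"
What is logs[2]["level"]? "CRITICAL"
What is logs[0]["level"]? "DEBUG"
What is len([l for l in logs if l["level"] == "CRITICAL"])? 1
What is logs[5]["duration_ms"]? 2930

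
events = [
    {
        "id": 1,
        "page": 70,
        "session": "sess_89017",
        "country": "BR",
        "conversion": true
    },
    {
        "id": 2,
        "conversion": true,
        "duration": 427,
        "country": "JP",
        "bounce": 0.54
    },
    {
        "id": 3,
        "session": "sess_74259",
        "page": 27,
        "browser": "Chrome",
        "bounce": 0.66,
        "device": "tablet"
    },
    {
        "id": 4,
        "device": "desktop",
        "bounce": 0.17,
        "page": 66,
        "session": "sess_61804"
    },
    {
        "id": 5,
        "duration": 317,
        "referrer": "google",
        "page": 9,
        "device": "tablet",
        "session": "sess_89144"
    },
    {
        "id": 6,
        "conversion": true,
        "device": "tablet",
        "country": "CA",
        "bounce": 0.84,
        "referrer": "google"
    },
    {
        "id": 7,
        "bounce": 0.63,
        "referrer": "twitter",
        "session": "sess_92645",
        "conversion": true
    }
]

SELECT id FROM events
[1, 2, 3, 4, 5, 6, 7]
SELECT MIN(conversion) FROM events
True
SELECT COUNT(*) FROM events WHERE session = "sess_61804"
1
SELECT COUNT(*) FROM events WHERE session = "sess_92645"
1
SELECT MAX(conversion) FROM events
True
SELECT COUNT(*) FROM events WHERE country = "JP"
1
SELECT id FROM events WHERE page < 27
[5]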